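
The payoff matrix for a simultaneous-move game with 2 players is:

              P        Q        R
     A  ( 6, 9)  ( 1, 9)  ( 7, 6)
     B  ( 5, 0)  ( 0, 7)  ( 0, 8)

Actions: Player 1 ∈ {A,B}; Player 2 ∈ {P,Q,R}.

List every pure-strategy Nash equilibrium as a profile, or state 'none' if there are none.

NE set: (A,P), (A,Q)

(A,P): NE
(A,Q): NE
(A,R): not NE [P2→Q gives 9>6]
(B,P): not NE [P1→A gives 6>5; P2→R gives 8>0]
(B,Q): not NE [P1→A gives 1>0; P2→R gives 8>7]
(B,R): not NE [P1→A gives 7>0]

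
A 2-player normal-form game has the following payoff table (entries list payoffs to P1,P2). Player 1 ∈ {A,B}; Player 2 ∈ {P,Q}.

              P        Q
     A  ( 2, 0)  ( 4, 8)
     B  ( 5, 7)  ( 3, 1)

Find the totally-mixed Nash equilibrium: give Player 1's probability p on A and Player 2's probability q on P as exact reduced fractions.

P1 mixes 3/7 on A; P2 mixes 1/4 on P

P1 indiff ⇒ q·2+(1-q)·4 = q·5+(1-q)·3 ⇒ q(-3) = (1-q)(-1) ⇒ q = 1/4
P2 indiff ⇒ p·0+(1-p)·7 = p·8+(1-p)·1 ⇒ p(-8) = (1-p)(-6) ⇒ p = 3/7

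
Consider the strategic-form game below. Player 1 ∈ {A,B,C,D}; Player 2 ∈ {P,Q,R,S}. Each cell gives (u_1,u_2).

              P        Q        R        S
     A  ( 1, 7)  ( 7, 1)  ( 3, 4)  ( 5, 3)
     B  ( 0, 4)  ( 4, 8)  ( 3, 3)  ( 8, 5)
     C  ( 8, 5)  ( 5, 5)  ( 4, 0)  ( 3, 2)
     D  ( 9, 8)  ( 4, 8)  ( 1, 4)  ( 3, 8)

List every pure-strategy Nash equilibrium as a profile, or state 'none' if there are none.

(A,P): not NE [P1→D gives 9>1]
(A,Q): not NE [P2→P gives 7>1]
(A,R): not NE [P1→C gives 4>3; P2→P gives 7>4]
(A,S): not NE [P1→B gives 8>5; P2→P gives 7>3]
(B,P): not NE [P1→D gives 9>0; P2→Q gives 8>4]
(B,Q): not NE [P1→A gives 7>4]
(B,R): not NE [P1→C gives 4>3; P2→Q gives 8>3]
(B,S): not NE [P2→Q gives 8>5]
(C,P): not NE [P1→D gives 9>8]
(C,Q): not NE [P1→A gives 7>5]
(C,R): not NE [P2→Q gives 5>0]
(C,S): not NE [P1→B gives 8>3; P2→Q gives 5>2]
(D,P): NE
(D,Q): not NE [P1→A gives 7>4]
(D,R): not NE [P1→C gives 4>1; P2→S gives 8>4]
(D,S): not NE [P1→B gives 8>3]

NE set: (D,P)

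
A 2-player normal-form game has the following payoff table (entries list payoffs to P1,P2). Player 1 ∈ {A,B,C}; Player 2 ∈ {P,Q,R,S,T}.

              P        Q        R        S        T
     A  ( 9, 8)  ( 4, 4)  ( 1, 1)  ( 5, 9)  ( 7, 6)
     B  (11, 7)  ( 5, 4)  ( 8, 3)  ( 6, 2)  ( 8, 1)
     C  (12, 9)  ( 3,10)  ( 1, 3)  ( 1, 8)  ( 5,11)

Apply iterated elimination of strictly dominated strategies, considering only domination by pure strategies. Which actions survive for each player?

P1 drop A (B beats it: P:11>9 Q:5>4 R:8>1 S:6>5 T:8>7)
P2 drop R (P beats it: B:7>3 C:9>3)
P2 drop S (P beats it: B:7>2 C:9>8)
P1→{B,C} P2→{P,Q,T}

Survivors P1:{B,C} P2:{P,Q,T}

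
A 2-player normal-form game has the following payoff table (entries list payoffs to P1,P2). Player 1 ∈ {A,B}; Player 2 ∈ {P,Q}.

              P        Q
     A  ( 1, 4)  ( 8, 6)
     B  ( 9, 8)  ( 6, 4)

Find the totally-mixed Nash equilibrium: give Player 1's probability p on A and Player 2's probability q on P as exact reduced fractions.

P1 indiff ⇒ q·1+(1-q)·8 = q·9+(1-q)·6 ⇒ q(-8) = (1-q)(-2) ⇒ q = 1/5
P2 indiff ⇒ p·4+(1-p)·8 = p·6+(1-p)·4 ⇒ p(-2) = (1-p)(-4) ⇒ p = 2/3

P1 mixes 2/3 on A; P2 mixes 1/5 on P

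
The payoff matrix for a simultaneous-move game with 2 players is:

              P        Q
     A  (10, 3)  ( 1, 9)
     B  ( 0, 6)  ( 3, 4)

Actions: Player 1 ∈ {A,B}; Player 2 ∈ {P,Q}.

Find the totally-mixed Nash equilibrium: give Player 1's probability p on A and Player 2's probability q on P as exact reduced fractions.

(p,q) = (1/4, 1/6)

P1 indiff ⇒ q·10+(1-q)·1 = q·0+(1-q)·3 ⇒ q(10) = (1-q)(2) ⇒ q = 1/6
P2 indiff ⇒ p·3+(1-p)·6 = p·9+(1-p)·4 ⇒ p(-6) = (1-p)(-2) ⇒ p = 1/4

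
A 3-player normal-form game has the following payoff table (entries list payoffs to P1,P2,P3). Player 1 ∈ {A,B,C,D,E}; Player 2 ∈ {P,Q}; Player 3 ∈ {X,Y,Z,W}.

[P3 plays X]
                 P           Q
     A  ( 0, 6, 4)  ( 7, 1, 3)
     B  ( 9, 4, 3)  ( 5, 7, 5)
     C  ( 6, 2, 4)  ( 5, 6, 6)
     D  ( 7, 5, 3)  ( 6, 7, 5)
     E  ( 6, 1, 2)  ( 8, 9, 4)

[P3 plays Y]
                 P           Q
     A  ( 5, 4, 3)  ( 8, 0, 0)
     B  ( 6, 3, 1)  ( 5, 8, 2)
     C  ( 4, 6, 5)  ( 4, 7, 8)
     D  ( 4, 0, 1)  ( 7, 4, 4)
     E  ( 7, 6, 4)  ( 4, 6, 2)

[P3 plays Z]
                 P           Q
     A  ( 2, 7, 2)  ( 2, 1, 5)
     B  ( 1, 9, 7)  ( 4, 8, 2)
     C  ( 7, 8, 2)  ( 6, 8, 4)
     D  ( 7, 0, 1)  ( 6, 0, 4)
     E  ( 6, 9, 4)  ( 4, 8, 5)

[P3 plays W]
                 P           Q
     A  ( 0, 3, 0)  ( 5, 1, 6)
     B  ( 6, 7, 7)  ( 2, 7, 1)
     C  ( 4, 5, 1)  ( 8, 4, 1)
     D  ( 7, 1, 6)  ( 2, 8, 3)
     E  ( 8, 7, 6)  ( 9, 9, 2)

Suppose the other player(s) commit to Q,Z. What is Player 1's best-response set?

u_1(A vs Q,Z) = 2
u_1(B vs Q,Z) = 4
u_1(C vs Q,Z) = 6
u_1(D vs Q,Z) = 6
u_1(E vs Q,Z) = 4
max payoff 6 at {C,D}

P1 best: {C,D}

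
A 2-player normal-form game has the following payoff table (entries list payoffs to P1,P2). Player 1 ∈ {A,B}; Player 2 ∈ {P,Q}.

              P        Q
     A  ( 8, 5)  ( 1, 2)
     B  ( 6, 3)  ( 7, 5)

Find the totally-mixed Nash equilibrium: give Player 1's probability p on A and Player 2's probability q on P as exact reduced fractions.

P1 indiff ⇒ q·8+(1-q)·1 = q·6+(1-q)·7 ⇒ q(2) = (1-q)(6) ⇒ q = 3/4
P2 indiff ⇒ p·5+(1-p)·3 = p·2+(1-p)·5 ⇒ p(3) = (1-p)(2) ⇒ p = 2/5

P1 mixes 2/5 on A; P2 mixes 3/4 on P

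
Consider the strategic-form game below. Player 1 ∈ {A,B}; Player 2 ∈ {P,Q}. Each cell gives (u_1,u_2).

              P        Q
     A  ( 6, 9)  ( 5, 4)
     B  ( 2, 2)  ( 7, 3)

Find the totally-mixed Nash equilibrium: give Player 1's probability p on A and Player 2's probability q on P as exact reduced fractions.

P1 indiff ⇒ q·6+(1-q)·5 = q·2+(1-q)·7 ⇒ q(4) = (1-q)(2) ⇒ q = 1/3
P2 indiff ⇒ p·9+(1-p)·2 = p·4+(1-p)·3 ⇒ p(5) = (1-p)(1) ⇒ p = 1/6

P1 mixes 1/6 on A; P2 mixes 1/3 on P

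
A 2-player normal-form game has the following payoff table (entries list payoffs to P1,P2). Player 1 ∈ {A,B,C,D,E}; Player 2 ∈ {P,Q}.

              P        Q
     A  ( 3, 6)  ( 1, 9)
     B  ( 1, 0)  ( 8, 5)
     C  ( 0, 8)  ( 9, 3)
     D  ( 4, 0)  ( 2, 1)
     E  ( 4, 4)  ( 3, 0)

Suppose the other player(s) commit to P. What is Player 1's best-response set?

argmax u_1 = {D,E}

u_1(A vs P) = 3
u_1(B vs P) = 1
u_1(C vs P) = 0
u_1(D vs P) = 4
u_1(E vs P) = 4
max payoff 4 at {D,E}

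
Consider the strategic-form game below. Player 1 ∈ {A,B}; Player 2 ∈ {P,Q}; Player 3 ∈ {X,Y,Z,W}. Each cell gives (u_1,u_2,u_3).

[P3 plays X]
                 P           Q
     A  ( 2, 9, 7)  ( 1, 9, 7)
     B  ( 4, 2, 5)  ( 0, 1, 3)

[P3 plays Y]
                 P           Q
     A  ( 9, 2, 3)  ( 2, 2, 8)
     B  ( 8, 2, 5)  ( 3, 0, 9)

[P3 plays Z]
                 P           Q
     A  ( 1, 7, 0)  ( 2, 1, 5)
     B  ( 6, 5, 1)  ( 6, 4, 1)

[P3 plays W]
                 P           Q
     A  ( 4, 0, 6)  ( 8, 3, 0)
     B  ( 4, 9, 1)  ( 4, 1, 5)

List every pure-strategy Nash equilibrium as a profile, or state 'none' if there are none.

PSNE = {(B,P,X)}

(A,P,X): not NE [P1→B gives 4>2]
(A,P,Y): not NE [P3→X gives 7>3]
(A,P,Z): not NE [P1→B gives 6>1; P3→X gives 7>0]
(A,P,W): not NE [P2→Q gives 3>0; P3→X gives 7>6]
(A,Q,X): not NE [P3→Y gives 8>7]
(A,Q,Y): not NE [P1→B gives 3>2]
(A,Q,Z): not NE [P1→B gives 6>2; P2→P gives 7>1; P3→Y gives 8>5]
(A,Q,W): not NE [P3→Y gives 8>0]
(B,P,X): NE
(B,P,Y): not NE [P1→A gives 9>8]
(B,P,Z): not NE [P3→Y gives 5>1]
(B,P,W): not NE [P3→Y gives 5>1]
(B,Q,X): not NE [P1→A gives 1>0; P2→P gives 2>1; P3→Y gives 9>3]
(B,Q,Y): not NE [P2→P gives 2>0]
(B,Q,Z): not NE [P2→P gives 5>4; P3→Y gives 9>1]
(B,Q,W): not NE [P1→A gives 8>4; P2→P gives 9>1; P3→Y gives 9>5]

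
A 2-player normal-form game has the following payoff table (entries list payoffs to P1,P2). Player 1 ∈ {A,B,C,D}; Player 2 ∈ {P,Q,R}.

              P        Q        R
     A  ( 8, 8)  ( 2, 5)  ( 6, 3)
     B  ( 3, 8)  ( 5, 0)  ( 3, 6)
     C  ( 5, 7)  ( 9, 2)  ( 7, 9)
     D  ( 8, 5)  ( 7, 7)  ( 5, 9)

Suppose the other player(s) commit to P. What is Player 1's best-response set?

u_1(A vs P) = 8
u_1(B vs P) = 3
u_1(C vs P) = 5
u_1(D vs P) = 8
max payoff 8 at {A,D}

argmax u_1 = {A,D}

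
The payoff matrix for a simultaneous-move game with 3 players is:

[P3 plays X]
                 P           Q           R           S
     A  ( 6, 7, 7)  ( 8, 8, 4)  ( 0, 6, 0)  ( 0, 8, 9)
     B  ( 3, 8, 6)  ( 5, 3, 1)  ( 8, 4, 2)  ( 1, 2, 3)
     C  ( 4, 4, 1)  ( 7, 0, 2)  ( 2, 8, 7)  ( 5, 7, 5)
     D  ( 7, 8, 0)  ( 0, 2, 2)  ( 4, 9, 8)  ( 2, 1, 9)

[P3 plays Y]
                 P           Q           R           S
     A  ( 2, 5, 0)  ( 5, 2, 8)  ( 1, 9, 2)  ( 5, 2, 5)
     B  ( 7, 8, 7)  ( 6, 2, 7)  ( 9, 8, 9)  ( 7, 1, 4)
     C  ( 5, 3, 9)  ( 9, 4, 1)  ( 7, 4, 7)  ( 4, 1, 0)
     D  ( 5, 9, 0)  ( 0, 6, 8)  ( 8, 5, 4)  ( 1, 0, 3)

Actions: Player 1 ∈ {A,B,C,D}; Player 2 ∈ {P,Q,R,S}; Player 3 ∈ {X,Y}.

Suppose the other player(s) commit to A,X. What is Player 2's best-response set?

BR_2 = {Q,S}

u_2(P vs A,X) = 7
u_2(Q vs A,X) = 8
u_2(R vs A,X) = 6
u_2(S vs A,X) = 8
max payoff 8 at {Q,S}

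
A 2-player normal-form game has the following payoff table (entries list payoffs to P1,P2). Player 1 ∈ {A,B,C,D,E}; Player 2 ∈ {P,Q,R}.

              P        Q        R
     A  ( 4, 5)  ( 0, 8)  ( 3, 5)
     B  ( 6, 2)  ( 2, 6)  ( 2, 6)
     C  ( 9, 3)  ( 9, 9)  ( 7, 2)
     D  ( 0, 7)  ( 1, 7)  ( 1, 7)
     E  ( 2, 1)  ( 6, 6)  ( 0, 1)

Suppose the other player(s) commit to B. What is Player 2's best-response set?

u_2(P vs B) = 2
u_2(Q vs B) = 6
u_2(R vs B) = 6
max payoff 6 at {Q,R}

BR_2 = {Q,R}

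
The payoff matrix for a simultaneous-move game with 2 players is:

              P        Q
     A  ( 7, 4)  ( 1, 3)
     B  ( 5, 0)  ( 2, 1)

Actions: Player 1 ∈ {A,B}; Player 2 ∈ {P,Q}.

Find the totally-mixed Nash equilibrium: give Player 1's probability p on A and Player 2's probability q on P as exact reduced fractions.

P1 indiff ⇒ q·7+(1-q)·1 = q·5+(1-q)·2 ⇒ q(2) = (1-q)(1) ⇒ q = 1/3
P2 indiff ⇒ p·4+(1-p)·0 = p·3+(1-p)·1 ⇒ p(1) = (1-p)(1) ⇒ p = 1/2

p=1/2, q=1/3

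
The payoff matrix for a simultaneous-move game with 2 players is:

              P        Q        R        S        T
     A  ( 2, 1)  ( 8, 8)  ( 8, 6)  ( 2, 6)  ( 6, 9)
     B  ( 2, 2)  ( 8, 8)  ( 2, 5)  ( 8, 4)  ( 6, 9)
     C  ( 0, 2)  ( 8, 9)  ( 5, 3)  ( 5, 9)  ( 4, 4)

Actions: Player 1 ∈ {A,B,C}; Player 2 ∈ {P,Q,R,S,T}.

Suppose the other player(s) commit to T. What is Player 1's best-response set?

u_1(A vs T) = 6
u_1(B vs T) = 6
u_1(C vs T) = 4
max payoff 6 at {A,B}

argmax u_1 = {A,B}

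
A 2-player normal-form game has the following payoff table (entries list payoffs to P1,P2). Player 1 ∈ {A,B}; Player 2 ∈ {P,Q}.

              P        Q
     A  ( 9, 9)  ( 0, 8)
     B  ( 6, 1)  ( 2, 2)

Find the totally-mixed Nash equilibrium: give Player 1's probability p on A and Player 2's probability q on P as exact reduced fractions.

p=1/2, q=2/5

P1 indiff ⇒ q·9+(1-q)·0 = q·6+(1-q)·2 ⇒ q(3) = (1-q)(2) ⇒ q = 2/5
P2 indiff ⇒ p·9+(1-p)·1 = p·8+(1-p)·2 ⇒ p(1) = (1-p)(1) ⇒ p = 1/2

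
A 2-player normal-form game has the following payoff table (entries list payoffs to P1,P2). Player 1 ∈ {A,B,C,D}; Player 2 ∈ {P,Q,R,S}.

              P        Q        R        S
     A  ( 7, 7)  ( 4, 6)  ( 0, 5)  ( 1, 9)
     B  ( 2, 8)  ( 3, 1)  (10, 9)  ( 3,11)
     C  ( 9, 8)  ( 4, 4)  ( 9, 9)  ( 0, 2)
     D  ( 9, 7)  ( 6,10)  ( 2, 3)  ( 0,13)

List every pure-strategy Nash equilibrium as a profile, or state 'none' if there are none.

(A,P): not NE [P1→D gives 9>7; P2→S gives 9>7]
(A,Q): not NE [P1→D gives 6>4; P2→S gives 9>6]
(A,R): not NE [P1→B gives 10>0; P2→S gives 9>5]
(A,S): not NE [P1→B gives 3>1]
(B,P): not NE [P1→D gives 9>2; P2→S gives 11>8]
(B,Q): not NE [P1→D gives 6>3; P2→S gives 11>1]
(B,R): not NE [P2→S gives 11>9]
(B,S): NE
(C,P): not NE [P2→R gives 9>8]
(C,Q): not NE [P1→D gives 6>4; P2→R gives 9>4]
(C,R): not NE [P1→B gives 10>9]
(C,S): not NE [P1→B gives 3>0; P2→R gives 9>2]
(D,P): not NE [P2→S gives 13>7]
(D,Q): not NE [P2→S gives 13>10]
(D,R): not NE [P1→B gives 10>2; P2→S gives 13>3]
(D,S): not NE [P1→B gives 3>0]

PSNE = {(B,S)}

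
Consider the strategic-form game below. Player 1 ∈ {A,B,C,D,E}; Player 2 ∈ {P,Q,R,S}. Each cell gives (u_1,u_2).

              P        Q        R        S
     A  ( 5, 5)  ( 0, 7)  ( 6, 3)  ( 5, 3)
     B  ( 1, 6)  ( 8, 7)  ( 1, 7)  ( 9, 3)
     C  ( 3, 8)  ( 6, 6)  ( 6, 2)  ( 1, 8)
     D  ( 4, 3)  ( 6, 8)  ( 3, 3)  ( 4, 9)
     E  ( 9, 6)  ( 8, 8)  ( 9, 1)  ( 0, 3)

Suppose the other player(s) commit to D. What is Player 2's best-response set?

P2 best: {S}

u_2(P vs D) = 3
u_2(Q vs D) = 8
u_2(R vs D) = 3
u_2(S vs D) = 9
max payoff 9 at {S}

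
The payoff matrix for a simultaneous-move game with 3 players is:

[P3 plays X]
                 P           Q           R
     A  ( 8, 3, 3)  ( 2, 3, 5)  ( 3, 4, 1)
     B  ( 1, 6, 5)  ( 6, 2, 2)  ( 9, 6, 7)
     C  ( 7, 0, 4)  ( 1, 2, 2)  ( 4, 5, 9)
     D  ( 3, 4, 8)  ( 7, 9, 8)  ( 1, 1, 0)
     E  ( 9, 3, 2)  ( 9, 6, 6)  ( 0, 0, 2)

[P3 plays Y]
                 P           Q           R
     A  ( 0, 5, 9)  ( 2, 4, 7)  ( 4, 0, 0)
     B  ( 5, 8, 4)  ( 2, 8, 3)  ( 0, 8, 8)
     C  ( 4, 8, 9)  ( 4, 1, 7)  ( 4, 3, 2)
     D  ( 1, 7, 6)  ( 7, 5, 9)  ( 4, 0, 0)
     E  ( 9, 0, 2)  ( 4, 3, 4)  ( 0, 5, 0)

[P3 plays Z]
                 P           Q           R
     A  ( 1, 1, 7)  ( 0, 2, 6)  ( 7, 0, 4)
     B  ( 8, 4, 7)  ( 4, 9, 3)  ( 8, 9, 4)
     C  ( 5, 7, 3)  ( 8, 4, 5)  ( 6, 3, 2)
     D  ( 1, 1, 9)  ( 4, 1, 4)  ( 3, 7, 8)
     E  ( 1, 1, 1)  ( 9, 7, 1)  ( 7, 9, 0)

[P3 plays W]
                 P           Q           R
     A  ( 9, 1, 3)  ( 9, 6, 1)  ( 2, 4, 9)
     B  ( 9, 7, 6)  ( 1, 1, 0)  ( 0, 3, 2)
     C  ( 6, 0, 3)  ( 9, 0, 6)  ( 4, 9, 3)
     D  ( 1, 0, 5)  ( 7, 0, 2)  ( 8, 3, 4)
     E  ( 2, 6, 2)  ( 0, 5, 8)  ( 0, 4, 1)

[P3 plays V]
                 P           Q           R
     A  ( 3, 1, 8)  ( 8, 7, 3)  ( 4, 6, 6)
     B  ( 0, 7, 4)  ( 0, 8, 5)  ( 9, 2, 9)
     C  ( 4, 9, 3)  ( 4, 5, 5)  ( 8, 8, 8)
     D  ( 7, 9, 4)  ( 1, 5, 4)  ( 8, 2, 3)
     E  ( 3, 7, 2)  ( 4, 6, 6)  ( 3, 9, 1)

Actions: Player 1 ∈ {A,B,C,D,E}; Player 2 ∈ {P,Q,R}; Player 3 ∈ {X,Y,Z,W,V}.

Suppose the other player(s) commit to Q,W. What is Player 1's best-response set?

BR_1 = {A,C}

u_1(A vs Q,W) = 9
u_1(B vs Q,W) = 1
u_1(C vs Q,W) = 9
u_1(D vs Q,W) = 7
u_1(E vs Q,W) = 0
max payoff 9 at {A,C}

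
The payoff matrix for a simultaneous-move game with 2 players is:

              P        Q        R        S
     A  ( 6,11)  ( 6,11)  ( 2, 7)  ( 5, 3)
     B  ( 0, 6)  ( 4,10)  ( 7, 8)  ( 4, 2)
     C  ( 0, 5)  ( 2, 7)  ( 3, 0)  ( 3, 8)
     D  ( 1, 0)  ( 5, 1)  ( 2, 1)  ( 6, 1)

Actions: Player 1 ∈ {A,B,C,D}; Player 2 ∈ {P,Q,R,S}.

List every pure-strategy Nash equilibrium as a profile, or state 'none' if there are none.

(A,P): NE
(A,Q): NE
(A,R): not NE [P1→B gives 7>2; P2→Q gives 11>7]
(A,S): not NE [P1→D gives 6>5; P2→Q gives 11>3]
(B,P): not NE [P1→A gives 6>0; P2→Q gives 10>6]
(B,Q): not NE [P1→A gives 6>4]
(B,R): not NE [P2→Q gives 10>8]
(B,S): not NE [P1→D gives 6>4; P2→Q gives 10>2]
(C,P): not NE [P1→A gives 6>0; P2→S gives 8>5]
(C,Q): not NE [P1→A gives 6>2; P2→S gives 8>7]
(C,R): not NE [P1→B gives 7>3; P2→S gives 8>0]
(C,S): not NE [P1→D gives 6>3]
(D,P): not NE [P1→A gives 6>1; P2→S gives 1>0]
(D,Q): not NE [P1→A gives 6>5]
(D,R): not NE [P1→B gives 7>2]
(D,S): NE

Nash profiles: (A,P), (A,Q), (D,S)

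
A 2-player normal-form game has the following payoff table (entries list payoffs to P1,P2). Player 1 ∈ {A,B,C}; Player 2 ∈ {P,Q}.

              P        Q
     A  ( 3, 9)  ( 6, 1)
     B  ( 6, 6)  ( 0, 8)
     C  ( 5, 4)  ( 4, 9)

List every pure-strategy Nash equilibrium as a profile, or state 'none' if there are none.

PSNE: ∅

(A,P): not NE [P1→B gives 6>3]
(A,Q): not NE [P2→P gives 9>1]
(B,P): not NE [P2→Q gives 8>6]
(B,Q): not NE [P1→A gives 6>0]
(C,P): not NE [P1→B gives 6>5; P2→Q gives 9>4]
(C,Q): not NE [P1→A gives 6>4]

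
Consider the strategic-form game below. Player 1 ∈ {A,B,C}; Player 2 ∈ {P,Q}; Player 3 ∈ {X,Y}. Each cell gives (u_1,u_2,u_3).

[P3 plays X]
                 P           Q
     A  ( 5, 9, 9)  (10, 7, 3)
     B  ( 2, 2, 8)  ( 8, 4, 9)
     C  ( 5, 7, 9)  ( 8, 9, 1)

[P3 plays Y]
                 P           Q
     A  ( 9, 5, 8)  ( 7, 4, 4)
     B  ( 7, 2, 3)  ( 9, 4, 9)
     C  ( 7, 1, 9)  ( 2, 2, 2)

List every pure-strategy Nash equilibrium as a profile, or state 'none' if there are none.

(A,P,X): NE
(A,P,Y): not NE [P3→X gives 9>8]
(A,Q,X): not NE [P2→P gives 9>7; P3→Y gives 4>3]
(A,Q,Y): not NE [P1→B gives 9>7; P2→P gives 5>4]
(B,P,X): not NE [P1→C gives 5>2; P2→Q gives 4>2]
(B,P,Y): not NE [P1→A gives 9>7; P2→Q gives 4>2; P3→X gives 8>3]
(B,Q,X): not NE [P1→A gives 10>8]
(B,Q,Y): NE
(C,P,X): not NE [P2→Q gives 9>7]
(C,P,Y): not NE [P1→A gives 9>7; P2→Q gives 2>1]
(C,Q,X): not NE [P1→A gives 10>8; P3→Y gives 2>1]
(C,Q,Y): not NE [P1→B gives 9>2]

NE set: (A,P,X), (B,Q,Y)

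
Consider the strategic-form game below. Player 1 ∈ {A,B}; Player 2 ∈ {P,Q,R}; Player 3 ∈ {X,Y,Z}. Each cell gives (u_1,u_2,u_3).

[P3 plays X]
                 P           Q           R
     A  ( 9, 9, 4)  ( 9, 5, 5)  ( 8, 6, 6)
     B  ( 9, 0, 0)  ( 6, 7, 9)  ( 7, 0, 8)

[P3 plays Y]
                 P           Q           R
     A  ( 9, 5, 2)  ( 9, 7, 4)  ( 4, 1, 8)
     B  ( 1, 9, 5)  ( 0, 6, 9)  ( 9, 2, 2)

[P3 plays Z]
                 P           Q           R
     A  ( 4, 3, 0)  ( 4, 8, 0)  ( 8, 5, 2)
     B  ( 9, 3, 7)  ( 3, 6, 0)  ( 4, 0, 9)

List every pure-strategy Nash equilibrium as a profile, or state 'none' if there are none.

(A,P,X): NE
(A,P,Y): not NE [P2→Q gives 7>5; P3→X gives 4>2]
(A,P,Z): not NE [P1→B gives 9>4; P2→Q gives 8>3; P3→X gives 4>0]
(A,Q,X): not NE [P2→P gives 9>5]
(A,Q,Y): not NE [P3→X gives 5>4]
(A,Q,Z): not NE [P3→X gives 5>0]
(A,R,X): not NE [P2→P gives 9>6; P3→Y gives 8>6]
(A,R,Y): not NE [P1→B gives 9>4; P2→Q gives 7>1]
(A,R,Z): not NE [P2→Q gives 8>5; P3→Y gives 8>2]
(B,P,X): not NE [P2→Q gives 7>0; P3→Z gives 7>0]
(B,P,Y): not NE [P1→A gives 9>1; P3→Z gives 7>5]
(B,P,Z): not NE [P2→Q gives 6>3]
(B,Q,X): not NE [P1→A gives 9>6]
(B,Q,Y): not NE [P1→A gives 9>0; P2→P gives 9>6]
(B,Q,Z): not NE [P1→A gives 4>3; P3→Y gives 9>0]
(B,R,X): not NE [P1→A gives 8>7; P2→Q gives 7>0; P3→Z gives 9>8]
(B,R,Y): not NE [P2→P gives 9>2; P3→Z gives 9>2]
(B,R,Z): not NE [P1→A gives 8>4; P2→Q gives 6>0]

PSNE = {(A,P,X)}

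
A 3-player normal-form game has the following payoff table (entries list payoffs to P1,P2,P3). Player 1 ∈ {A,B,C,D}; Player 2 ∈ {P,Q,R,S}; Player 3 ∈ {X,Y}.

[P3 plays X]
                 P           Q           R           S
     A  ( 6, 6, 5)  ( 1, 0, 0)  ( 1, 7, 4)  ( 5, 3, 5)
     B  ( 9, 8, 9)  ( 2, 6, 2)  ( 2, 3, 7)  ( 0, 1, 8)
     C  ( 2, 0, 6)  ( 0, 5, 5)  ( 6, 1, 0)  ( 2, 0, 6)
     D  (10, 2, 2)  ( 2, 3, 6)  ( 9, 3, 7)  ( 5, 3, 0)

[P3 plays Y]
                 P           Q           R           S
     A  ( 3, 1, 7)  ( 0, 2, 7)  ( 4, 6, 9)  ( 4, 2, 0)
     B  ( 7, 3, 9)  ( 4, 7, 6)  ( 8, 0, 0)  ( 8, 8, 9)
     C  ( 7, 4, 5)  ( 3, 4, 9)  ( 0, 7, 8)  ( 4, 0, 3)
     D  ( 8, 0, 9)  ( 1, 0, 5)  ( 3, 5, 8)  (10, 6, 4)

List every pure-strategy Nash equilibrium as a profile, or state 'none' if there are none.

(A,P,X): not NE [P1→D gives 10>6; P2→R gives 7>6; P3→Y gives 7>5]
(A,P,Y): not NE [P1→D gives 8>3; P2→R gives 6>1]
(A,Q,X): not NE [P1→D gives 2>1; P2→R gives 7>0; P3→Y gives 7>0]
(A,Q,Y): not NE [P1→B gives 4>0; P2→R gives 6>2]
(A,R,X): not NE [P1→D gives 9>1; P3→Y gives 9>4]
(A,R,Y): not NE [P1→B gives 8>4]
(A,S,X): not NE [P2→R gives 7>3]
(A,S,Y): not NE [P1→D gives 10>4; P2→R gives 6>2; P3→X gives 5>0]
(B,P,X): not NE [P1→D gives 10>9]
(B,P,Y): not NE [P1→D gives 8>7; P2→S gives 8>3]
(B,Q,X): not NE [P2→P gives 8>6; P3→Y gives 6>2]
(B,Q,Y): not NE [P2→S gives 8>7]
(B,R,X): not NE [P1→D gives 9>2; P2→P gives 8>3]
(B,R,Y): not NE [P2→S gives 8>0; P3→X gives 7>0]
(B,S,X): not NE [P1→D gives 5>0; P2→P gives 8>1; P3→Y gives 9>8]
(B,S,Y): not NE [P1→D gives 10>8]
(C,P,X): not NE [P1→D gives 10>2; P2→Q gives 5>0]
(C,P,Y): not NE [P1→D gives 8>7; P2→R gives 7>4; P3→X gives 6>5]
(C,Q,X): not NE [P1→D gives 2>0; P3→Y gives 9>5]
(C,Q,Y): not NE [P1→B gives 4>3; P2→R gives 7>4]
(C,R,X): not NE [P1→D gives 9>6; P2→Q gives 5>1; P3→Y gives 8>0]
(C,R,Y): not NE [P1→B gives 8>0]
(C,S,X): not NE [P1→D gives 5>2; P2→Q gives 5>0]
(C,S,Y): not NE [P1→D gives 10>4; P2→R gives 7>0; P3→X gives 6>3]
(D,P,X): not NE [P2→S gives 3>2; P3→Y gives 9>2]
(D,P,Y): not NE [P2→S gives 6>0]
(D,Q,X): NE
(D,Q,Y): not NE [P1→B gives 4>1; P2→S gives 6>0; P3→X gives 6>5]
(D,R,X): not NE [P3→Y gives 8>7]
(D,R,Y): not NE [P1→B gives 8>3; P2→S gives 6>5]
(D,S,X): not NE [P3→Y gives 4>0]
(D,S,Y): NE

Nash profiles: (D,Q,X), (D,S,Y)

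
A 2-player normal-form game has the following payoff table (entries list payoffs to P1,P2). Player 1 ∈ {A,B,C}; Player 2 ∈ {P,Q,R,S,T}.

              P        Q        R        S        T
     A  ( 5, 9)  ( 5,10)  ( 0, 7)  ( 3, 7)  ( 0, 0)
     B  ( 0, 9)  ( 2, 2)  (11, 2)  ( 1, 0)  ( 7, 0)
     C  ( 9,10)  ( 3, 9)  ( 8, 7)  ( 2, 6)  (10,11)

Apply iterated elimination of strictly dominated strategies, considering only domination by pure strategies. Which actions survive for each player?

IESDS → P1:{A,C} P2:{P,Q,T}

P2 drop R (P beats it: A:9>7 B:9>2 C:10>7)
P1 drop B (C beats it: P:9>0 Q:3>2 S:2>1 T:10>7)
P2 drop S (P beats it: A:9>7 C:10>6)
P1→{A,C} P2→{P,Q,T}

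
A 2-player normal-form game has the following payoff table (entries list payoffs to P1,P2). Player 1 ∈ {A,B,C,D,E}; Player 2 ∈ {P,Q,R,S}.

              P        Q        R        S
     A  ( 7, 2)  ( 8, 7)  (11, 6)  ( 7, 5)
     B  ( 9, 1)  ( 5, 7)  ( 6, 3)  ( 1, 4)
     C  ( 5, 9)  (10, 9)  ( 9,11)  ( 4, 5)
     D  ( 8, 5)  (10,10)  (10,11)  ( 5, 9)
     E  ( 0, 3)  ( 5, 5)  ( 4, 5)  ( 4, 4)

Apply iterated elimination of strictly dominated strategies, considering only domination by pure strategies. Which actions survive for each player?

P1 drop E (A beats it: P:7>0 Q:8>5 R:11>4 S:7>4)
P2 drop P (R beats it: A:6>2 B:3>1 C:11>9 D:11>5)
P1 drop B (A beats it: Q:8>5 R:11>6 S:7>1)
P2 drop S (Q beats it: A:7>5 C:9>5 D:10>9)
P1→{A,C,D} P2→{Q,R}

IESDS → P1:{A,C,D} P2:{Q,R}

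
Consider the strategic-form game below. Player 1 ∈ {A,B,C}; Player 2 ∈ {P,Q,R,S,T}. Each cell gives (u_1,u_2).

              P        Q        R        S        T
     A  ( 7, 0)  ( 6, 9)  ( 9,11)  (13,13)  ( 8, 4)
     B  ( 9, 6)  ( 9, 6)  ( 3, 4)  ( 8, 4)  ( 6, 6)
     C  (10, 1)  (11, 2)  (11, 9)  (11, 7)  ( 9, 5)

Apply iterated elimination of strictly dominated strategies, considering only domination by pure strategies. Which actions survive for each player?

P1 drop B (C beats it: P:10>9 Q:11>9 R:11>3 S:11>8 T:9>6)
P2 drop P (Q beats it: A:9>0 C:2>1)
P2 drop Q (R beats it: A:11>9 C:9>2)
P2 drop T (R beats it: A:11>4 C:9>5)
P1→{A,C} P2→{R,S}

IESDS → P1:{A,C} P2:{R,S}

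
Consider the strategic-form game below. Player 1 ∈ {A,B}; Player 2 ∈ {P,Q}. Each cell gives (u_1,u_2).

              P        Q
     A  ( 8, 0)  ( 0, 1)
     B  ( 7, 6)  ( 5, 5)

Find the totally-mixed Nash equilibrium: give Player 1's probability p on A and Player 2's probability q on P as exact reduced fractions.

(p,q) = (1/2, 5/6)

P1 indiff ⇒ q·8+(1-q)·0 = q·7+(1-q)·5 ⇒ q(1) = (1-q)(5) ⇒ q = 5/6
P2 indiff ⇒ p·0+(1-p)·6 = p·1+(1-p)·5 ⇒ p(-1) = (1-p)(-1) ⇒ p = 1/2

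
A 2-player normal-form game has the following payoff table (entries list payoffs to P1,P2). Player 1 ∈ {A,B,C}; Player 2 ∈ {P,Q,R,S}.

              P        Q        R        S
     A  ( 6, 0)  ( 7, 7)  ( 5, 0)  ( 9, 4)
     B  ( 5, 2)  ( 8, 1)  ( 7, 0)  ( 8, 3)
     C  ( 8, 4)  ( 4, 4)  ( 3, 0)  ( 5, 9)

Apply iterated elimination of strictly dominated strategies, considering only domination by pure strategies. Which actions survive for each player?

P2 drop P (S beats it: A:4>0 B:3>2 C:9>4)
P1 drop C (A beats it: Q:7>4 R:5>3 S:9>5)
P2 drop R (Q beats it: A:7>0 B:1>0)
P1→{A,B} P2→{Q,S}

IESDS → P1:{A,B} P2:{Q,S}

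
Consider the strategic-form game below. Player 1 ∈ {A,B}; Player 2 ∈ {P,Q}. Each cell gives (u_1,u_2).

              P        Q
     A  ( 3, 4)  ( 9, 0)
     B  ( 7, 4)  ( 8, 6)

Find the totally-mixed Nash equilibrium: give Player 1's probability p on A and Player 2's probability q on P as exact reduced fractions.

P1 indiff ⇒ q·3+(1-q)·9 = q·7+(1-q)·8 ⇒ q(-4) = (1-q)(-1) ⇒ q = 1/5
P2 indiff ⇒ p·4+(1-p)·4 = p·0+(1-p)·6 ⇒ p(4) = (1-p)(2) ⇒ p = 1/3

P1 mixes 1/3 on A; P2 mixes 1/5 on P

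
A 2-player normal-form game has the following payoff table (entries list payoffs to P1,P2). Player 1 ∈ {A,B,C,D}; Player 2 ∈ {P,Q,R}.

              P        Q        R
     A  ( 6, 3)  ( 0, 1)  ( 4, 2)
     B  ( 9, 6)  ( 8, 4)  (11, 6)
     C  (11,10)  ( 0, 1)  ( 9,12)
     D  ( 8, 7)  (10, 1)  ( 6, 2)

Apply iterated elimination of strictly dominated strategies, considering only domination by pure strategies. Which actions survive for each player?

IESDS → P1:{B,C} P2:{P,R}

P1 drop A (B beats it: P:9>6 Q:8>0 R:11>4)
P2 drop Q (P beats it: B:6>4 C:10>1 D:7>1)
P1 drop D (B beats it: P:9>8 R:11>6)
P1→{B,C} P2→{P,R}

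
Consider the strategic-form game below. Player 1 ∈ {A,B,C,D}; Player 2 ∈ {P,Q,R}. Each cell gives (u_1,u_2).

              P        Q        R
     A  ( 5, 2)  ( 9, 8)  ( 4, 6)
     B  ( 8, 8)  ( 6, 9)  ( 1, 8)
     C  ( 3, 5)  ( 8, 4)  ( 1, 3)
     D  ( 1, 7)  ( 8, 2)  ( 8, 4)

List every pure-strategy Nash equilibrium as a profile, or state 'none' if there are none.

NE set: (A,Q)

(A,P): not NE [P1→B gives 8>5; P2→Q gives 8>2]
(A,Q): NE
(A,R): not NE [P1→D gives 8>4; P2→Q gives 8>6]
(B,P): not NE [P2→Q gives 9>8]
(B,Q): not NE [P1→A gives 9>6]
(B,R): not NE [P1→D gives 8>1; P2→Q gives 9>8]
(C,P): not NE [P1→B gives 8>3]
(C,Q): not NE [P1→A gives 9>8; P2→P gives 5>4]
(C,R): not NE [P1→D gives 8>1; P2→P gives 5>3]
(D,P): not NE [P1→B gives 8>1]
(D,Q): not NE [P1→A gives 9>8; P2→P gives 7>2]
(D,R): not NE [P2→P gives 7>4]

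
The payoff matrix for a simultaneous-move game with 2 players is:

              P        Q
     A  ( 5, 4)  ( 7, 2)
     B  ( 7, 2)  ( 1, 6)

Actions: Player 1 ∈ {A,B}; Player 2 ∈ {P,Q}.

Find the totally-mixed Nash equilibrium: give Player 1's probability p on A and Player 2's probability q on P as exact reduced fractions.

P1 mixes 2/3 on A; P2 mixes 3/4 on P

P1 indiff ⇒ q·5+(1-q)·7 = q·7+(1-q)·1 ⇒ q(-2) = (1-q)(-6) ⇒ q = 3/4
P2 indiff ⇒ p·4+(1-p)·2 = p·2+(1-p)·6 ⇒ p(2) = (1-p)(4) ⇒ p = 2/3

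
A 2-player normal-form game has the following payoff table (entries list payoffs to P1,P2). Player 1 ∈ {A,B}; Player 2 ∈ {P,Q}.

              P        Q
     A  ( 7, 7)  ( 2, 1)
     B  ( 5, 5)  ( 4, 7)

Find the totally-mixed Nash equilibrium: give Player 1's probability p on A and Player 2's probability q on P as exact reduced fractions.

(p,q) = (1/4, 1/2)

P1 indiff ⇒ q·7+(1-q)·2 = q·5+(1-q)·4 ⇒ q(2) = (1-q)(2) ⇒ q = 1/2
P2 indiff ⇒ p·7+(1-p)·5 = p·1+(1-p)·7 ⇒ p(6) = (1-p)(2) ⇒ p = 1/4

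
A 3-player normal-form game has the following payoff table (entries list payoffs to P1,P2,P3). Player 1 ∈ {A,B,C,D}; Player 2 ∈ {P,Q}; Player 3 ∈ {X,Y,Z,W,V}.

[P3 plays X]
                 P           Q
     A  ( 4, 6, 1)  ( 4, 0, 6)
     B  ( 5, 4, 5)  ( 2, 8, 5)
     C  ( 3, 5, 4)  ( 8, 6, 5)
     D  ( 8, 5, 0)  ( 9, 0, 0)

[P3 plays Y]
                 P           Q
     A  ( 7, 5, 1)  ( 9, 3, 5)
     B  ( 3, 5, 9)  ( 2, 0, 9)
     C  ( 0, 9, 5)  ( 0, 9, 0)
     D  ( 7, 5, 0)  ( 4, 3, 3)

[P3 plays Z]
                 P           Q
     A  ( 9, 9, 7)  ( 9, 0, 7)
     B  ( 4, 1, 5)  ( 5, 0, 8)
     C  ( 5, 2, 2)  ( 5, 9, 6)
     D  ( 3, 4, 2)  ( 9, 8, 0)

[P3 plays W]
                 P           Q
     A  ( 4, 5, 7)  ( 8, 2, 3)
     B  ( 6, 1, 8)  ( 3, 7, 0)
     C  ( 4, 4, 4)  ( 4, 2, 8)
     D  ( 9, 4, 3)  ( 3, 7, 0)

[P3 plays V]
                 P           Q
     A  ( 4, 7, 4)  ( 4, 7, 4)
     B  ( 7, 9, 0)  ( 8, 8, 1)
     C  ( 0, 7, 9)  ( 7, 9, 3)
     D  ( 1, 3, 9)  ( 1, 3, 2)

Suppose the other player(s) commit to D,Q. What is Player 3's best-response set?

u_3(X vs D,Q) = 0
u_3(Y vs D,Q) = 3
u_3(Z vs D,Q) = 0
u_3(W vs D,Q) = 0
u_3(V vs D,Q) = 2
max payoff 3 at {Y}

BR_3 = {Y}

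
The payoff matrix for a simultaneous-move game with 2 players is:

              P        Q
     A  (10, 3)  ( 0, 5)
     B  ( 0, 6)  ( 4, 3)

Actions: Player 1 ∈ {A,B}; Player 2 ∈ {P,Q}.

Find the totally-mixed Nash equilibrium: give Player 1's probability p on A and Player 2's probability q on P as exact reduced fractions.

P1 indiff ⇒ q·10+(1-q)·0 = q·0+(1-q)·4 ⇒ q(10) = (1-q)(4) ⇒ q = 2/7
P2 indiff ⇒ p·3+(1-p)·6 = p·5+(1-p)·3 ⇒ p(-2) = (1-p)(-3) ⇒ p = 3/5

p=3/5, q=2/7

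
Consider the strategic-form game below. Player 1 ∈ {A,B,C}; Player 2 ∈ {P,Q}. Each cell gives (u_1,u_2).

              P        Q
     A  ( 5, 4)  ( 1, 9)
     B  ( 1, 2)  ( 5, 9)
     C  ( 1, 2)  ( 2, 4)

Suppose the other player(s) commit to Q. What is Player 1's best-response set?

P1 best: {B}

u_1(A vs Q) = 1
u_1(B vs Q) = 5
u_1(C vs Q) = 2
max payoff 5 at {B}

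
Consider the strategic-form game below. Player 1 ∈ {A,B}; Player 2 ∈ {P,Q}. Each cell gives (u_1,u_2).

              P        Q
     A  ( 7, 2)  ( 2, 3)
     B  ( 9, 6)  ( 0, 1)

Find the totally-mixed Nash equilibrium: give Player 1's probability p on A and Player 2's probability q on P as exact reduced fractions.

P1 indiff ⇒ q·7+(1-q)·2 = q·9+(1-q)·0 ⇒ q(-2) = (1-q)(-2) ⇒ q = 1/2
P2 indiff ⇒ p·2+(1-p)·6 = p·3+(1-p)·1 ⇒ p(-1) = (1-p)(-5) ⇒ p = 5/6

P1 mixes 5/6 on A; P2 mixes 1/2 on P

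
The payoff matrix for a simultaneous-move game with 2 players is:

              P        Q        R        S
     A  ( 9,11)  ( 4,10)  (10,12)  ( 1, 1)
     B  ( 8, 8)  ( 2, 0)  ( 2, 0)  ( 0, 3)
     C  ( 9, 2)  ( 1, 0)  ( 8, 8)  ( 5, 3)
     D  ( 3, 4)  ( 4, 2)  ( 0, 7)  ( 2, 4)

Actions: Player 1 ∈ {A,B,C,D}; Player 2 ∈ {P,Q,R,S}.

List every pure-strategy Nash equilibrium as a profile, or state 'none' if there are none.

PSNE = {(A,R)}

(A,P): not NE [P2→R gives 12>11]
(A,Q): not NE [P2→R gives 12>10]
(A,R): NE
(A,S): not NE [P1→C gives 5>1; P2→R gives 12>1]
(B,P): not NE [P1→C gives 9>8]
(B,Q): not NE [P1→D gives 4>2; P2→P gives 8>0]
(B,R): not NE [P1→A gives 10>2; P2→P gives 8>0]
(B,S): not NE [P1→C gives 5>0; P2→P gives 8>3]
(C,P): not NE [P2→R gives 8>2]
(C,Q): not NE [P1→D gives 4>1; P2→R gives 8>0]
(C,R): not NE [P1→A gives 10>8]
(C,S): not NE [P2→R gives 8>3]
(D,P): not NE [P1→C gives 9>3; P2→R gives 7>4]
(D,Q): not NE [P2→R gives 7>2]
(D,R): not NE [P1→A gives 10>0]
(D,S): not NE [P1→C gives 5>2; P2→R gives 7>4]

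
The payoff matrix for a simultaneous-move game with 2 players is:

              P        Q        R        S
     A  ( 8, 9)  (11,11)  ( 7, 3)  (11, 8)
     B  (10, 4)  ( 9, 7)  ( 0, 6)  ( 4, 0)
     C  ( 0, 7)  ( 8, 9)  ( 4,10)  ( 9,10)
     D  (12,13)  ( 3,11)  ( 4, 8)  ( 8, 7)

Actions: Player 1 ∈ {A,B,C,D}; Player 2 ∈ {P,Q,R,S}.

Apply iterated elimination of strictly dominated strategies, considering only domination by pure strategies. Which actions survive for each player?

IESDS → P1:{A,B,D} P2:{P,Q}

P1 drop C (A beats it: P:8>0 Q:11>8 R:7>4 S:11>9)
P2 drop R (Q beats it: A:11>3 B:7>6 D:11>8)
P2 drop S (P beats it: A:9>8 B:4>0 D:13>7)
P1→{A,B,D} P2→{P,Q}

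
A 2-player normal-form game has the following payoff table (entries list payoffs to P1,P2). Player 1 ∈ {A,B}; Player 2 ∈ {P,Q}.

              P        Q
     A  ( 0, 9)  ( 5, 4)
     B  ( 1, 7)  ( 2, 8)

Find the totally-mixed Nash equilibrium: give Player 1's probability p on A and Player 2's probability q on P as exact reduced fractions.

p=1/6, q=3/4

P1 indiff ⇒ q·0+(1-q)·5 = q·1+(1-q)·2 ⇒ q(-1) = (1-q)(-3) ⇒ q = 3/4
P2 indiff ⇒ p·9+(1-p)·7 = p·4+(1-p)·8 ⇒ p(5) = (1-p)(1) ⇒ p = 1/6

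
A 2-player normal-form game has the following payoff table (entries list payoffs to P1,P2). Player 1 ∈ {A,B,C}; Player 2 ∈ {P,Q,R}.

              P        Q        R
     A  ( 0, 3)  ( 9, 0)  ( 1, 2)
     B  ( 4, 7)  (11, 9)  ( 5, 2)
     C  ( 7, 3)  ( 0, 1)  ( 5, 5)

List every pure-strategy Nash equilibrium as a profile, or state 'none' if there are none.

NE set: (B,Q), (C,R)

(A,P): not NE [P1→C gives 7>0]
(A,Q): not NE [P1→B gives 11>9; P2→P gives 3>0]
(A,R): not NE [P1→C gives 5>1; P2→P gives 3>2]
(B,P): not NE [P1→C gives 7>4; P2→Q gives 9>7]
(B,Q): NE
(B,R): not NE [P2→Q gives 9>2]
(C,P): not NE [P2→R gives 5>3]
(C,Q): not NE [P1→B gives 11>0; P2→R gives 5>1]
(C,R): NE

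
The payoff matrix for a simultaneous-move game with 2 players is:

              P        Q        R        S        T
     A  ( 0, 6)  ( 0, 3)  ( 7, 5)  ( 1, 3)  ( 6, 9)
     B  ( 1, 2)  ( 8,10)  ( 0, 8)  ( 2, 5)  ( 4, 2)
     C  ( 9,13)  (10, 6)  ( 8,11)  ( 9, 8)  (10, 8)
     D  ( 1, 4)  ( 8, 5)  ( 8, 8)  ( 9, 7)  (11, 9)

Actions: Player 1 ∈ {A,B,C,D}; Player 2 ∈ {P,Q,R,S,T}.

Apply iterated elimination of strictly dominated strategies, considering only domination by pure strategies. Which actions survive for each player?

Survivors P1:{C,D} P2:{P,R,T}

P1 drop A (C beats it: P:9>0 Q:10>0 R:8>7 S:9>1 T:10>6)
P1 drop B (C beats it: P:9>1 Q:10>8 R:8>0 S:9>2 T:10>4)
P2 drop Q (R beats it: C:11>6 D:8>5)
P2 drop S (R beats it: C:11>8 D:8>7)
P1→{C,D} P2→{P,R,T}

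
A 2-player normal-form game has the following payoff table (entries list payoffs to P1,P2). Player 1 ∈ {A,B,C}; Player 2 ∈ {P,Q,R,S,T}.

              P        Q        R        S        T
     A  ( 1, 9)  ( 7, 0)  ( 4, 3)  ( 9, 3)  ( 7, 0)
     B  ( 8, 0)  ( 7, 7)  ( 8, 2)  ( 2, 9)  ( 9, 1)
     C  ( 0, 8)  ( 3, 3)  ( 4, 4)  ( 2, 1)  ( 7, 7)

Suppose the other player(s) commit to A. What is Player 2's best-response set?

argmax u_2 = {P}

u_2(P vs A) = 9
u_2(Q vs A) = 0
u_2(R vs A) = 3
u_2(S vs A) = 3
u_2(T vs A) = 0
max payoff 9 at {P}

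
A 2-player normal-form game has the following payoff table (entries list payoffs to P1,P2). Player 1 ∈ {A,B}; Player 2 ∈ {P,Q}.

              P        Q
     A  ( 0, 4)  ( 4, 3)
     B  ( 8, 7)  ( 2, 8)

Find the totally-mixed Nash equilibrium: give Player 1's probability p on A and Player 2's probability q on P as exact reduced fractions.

P1 indiff ⇒ q·0+(1-q)·4 = q·8+(1-q)·2 ⇒ q(-8) = (1-q)(-2) ⇒ q = 1/5
P2 indiff ⇒ p·4+(1-p)·7 = p·3+(1-p)·8 ⇒ p(1) = (1-p)(1) ⇒ p = 1/2

p=1/2, q=1/5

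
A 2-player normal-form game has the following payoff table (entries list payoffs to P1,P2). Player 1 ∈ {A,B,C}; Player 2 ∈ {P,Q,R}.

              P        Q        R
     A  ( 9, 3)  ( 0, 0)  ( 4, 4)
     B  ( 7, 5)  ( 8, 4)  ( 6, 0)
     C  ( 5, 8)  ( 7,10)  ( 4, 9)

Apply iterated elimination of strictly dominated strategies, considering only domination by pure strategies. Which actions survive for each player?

P1 drop C (B beats it: P:7>5 Q:8>7 R:6>4)
P2 drop Q (P beats it: A:3>0 B:5>4)
P1→{A,B} P2→{P,R}

Remaining: P1:{A,B} P2:{P,R}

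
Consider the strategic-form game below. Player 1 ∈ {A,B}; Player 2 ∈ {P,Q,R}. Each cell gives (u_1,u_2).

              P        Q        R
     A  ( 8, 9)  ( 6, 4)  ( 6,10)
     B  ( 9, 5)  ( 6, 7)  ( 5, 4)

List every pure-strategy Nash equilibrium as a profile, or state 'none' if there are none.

Nash profiles: (A,R), (B,Q)

(A,P): not NE [P1→B gives 9>8; P2→R gives 10>9]
(A,Q): not NE [P2→R gives 10>4]
(A,R): NE
(B,P): not NE [P2→Q gives 7>5]
(B,Q): NE
(B,R): not NE [P1→A gives 6>5; P2→Q gives 7>4]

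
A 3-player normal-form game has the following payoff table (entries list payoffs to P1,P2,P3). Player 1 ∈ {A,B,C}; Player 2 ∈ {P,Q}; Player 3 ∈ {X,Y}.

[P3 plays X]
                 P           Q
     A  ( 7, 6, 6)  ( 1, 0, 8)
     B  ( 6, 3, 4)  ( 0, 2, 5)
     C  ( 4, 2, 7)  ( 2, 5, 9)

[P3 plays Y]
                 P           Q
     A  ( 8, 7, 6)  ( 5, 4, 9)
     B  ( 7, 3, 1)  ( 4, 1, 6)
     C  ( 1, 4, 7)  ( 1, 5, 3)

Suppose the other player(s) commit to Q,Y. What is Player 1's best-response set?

argmax u_1 = {A}

u_1(A vs Q,Y) = 5
u_1(B vs Q,Y) = 4
u_1(C vs Q,Y) = 1
max payoff 5 at {A}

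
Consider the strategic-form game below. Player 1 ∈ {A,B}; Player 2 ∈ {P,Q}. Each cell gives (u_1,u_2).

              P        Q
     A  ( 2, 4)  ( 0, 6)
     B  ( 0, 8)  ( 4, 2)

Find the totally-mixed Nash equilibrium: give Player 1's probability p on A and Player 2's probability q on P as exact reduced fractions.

P1 indiff ⇒ q·2+(1-q)·0 = q·0+(1-q)·4 ⇒ q(2) = (1-q)(4) ⇒ q = 2/3
P2 indiff ⇒ p·4+(1-p)·8 = p·6+(1-p)·2 ⇒ p(-2) = (1-p)(-6) ⇒ p = 3/4

P1 mixes 3/4 on A; P2 mixes 2/3 on P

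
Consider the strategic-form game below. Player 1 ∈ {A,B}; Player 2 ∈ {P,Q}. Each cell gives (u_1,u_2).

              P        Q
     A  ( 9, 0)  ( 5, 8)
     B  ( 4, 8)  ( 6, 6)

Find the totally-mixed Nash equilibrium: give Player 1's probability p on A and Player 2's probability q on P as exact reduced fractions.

P1 indiff ⇒ q·9+(1-q)·5 = q·4+(1-q)·6 ⇒ q(5) = (1-q)(1) ⇒ q = 1/6
P2 indiff ⇒ p·0+(1-p)·8 = p·8+(1-p)·6 ⇒ p(-8) = (1-p)(-2) ⇒ p = 1/5

(p,q) = (1/5, 1/6)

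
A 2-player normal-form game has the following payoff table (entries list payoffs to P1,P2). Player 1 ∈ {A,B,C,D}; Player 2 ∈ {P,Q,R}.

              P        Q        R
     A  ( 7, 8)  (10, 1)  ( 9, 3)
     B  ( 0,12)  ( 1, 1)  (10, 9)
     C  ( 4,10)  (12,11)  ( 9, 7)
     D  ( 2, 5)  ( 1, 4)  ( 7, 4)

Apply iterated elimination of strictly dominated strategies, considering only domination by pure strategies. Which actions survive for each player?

Survivors P1:{A,C} P2:{P,Q}

P1 drop D (A beats it: P:7>2 Q:10>1 R:9>7)
P2 drop R (P beats it: A:8>3 B:12>9 C:10>7)
P1 drop B (A beats it: P:7>0 Q:10>1)
P1→{A,C} P2→{P,Q}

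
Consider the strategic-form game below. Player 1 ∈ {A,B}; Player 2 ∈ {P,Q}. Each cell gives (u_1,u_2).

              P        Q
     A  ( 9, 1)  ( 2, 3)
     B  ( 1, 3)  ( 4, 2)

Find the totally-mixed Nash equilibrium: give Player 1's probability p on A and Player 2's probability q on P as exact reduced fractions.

(p,q) = (1/3, 1/5)

P1 indiff ⇒ q·9+(1-q)·2 = q·1+(1-q)·4 ⇒ q(8) = (1-q)(2) ⇒ q = 1/5
P2 indiff ⇒ p·1+(1-p)·3 = p·3+(1-p)·2 ⇒ p(-2) = (1-p)(-1) ⇒ p = 1/3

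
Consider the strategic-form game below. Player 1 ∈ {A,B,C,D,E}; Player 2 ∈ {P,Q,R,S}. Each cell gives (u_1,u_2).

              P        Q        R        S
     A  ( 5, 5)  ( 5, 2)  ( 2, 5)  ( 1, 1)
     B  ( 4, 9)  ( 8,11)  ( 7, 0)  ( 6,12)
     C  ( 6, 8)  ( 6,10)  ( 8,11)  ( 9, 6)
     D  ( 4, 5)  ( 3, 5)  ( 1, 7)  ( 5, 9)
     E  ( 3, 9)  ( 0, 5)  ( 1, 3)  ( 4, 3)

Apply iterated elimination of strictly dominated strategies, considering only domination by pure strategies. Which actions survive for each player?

IESDS → P1:{B,C} P2:{Q,R,S}

P1 drop A (C beats it: P:6>5 Q:6>5 R:8>2 S:9>1)
P1 drop D (C beats it: P:6>4 Q:6>3 R:8>1 S:9>5)
P1 drop E (B beats it: P:4>3 Q:8>0 R:7>1 S:6>4)
P2 drop P (Q beats it: B:11>9 C:10>8)
P1→{B,C} P2→{Q,R,S}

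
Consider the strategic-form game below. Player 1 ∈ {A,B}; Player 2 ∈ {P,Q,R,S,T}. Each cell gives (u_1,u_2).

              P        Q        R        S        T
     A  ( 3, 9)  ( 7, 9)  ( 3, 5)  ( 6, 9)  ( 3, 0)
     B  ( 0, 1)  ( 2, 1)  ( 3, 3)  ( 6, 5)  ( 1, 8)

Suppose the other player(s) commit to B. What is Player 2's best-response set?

BR_2 = {T}

u_2(P vs B) = 1
u_2(Q vs B) = 1
u_2(R vs B) = 3
u_2(S vs B) = 5
u_2(T vs B) = 8
max payoff 8 at {T}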